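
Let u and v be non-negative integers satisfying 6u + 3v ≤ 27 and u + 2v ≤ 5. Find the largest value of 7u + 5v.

(u,v)=(4,0): 6·4+3·0=24≤27, 1·4+2·0=4≤5, objective 28.
(u,v)=(3,1): 6·3+3·1=21≤27, 1·3+2·1=5≤5, objective 26.
No feasible integer point exceeds 28.

28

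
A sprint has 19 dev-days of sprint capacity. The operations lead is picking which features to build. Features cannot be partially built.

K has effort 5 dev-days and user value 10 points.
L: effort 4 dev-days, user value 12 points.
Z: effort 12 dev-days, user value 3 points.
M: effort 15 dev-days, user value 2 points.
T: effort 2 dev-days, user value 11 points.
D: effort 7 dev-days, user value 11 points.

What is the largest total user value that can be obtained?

This is a 0-1 knapsack instance.
K + L + T: effort 5 + 4 + 2 = 11 ≤ 19, user value 10 + 12 + 11 = 33.
K + L + T + D: effort 5 + 4 + 2 + 7 = 18 ≤ 19, user value 10 + 12 + 11 + 11 = 44.
L + T + D: effort 4 + 2 + 7 = 13 ≤ 19, user value 12 + 11 + 11 = 34.
Best is K, L, T, and D with total user value 44.

44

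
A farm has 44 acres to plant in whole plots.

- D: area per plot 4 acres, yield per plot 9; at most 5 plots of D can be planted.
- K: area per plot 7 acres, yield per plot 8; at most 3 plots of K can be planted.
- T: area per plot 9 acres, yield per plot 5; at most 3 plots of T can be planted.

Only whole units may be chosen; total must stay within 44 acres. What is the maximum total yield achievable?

This is a bounded integer knapsack.
D has the best ratio (9/4); taking only D gives at most 5×9 = 45 (stopped by the supply cap of 5).
Mixing does better — 5×D and 3×K: area 41 ≤ 44, yield 5·9 + 3·8 = 69.

69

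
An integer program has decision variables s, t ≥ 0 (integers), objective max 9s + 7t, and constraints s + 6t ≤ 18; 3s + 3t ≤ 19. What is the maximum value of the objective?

(s,t)=(6,0): 1·6+6·0=6≤18, 3·6+3·0=18≤19, objective 54.
(s,t)=(5,1): 1·5+6·1=11≤18, 3·5+3·1=18≤19, objective 52.
No feasible integer point exceeds 54.

54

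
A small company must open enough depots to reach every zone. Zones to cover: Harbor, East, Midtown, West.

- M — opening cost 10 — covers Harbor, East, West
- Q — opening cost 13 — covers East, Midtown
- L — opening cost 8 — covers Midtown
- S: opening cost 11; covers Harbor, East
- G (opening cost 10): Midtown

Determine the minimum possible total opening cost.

18

This is an integer covering problem.
Choose M and L: together they cover Harbor, East, Midtown, West — every zone.
Total opening cost: 10 + 8 = 18.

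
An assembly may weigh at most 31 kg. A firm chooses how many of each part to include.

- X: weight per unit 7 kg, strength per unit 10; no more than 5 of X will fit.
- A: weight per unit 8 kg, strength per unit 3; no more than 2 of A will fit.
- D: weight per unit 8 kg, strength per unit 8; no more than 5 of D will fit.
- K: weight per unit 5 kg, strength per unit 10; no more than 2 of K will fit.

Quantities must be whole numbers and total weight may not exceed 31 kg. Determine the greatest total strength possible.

Take 3×X and 2×K: weight 31 ≤ 31, strength 3·10 + 2·10 = 50.
K has the best ratio (10/5) and is taken to its limit of 2; remaining capacity is filled optimally with the others.

50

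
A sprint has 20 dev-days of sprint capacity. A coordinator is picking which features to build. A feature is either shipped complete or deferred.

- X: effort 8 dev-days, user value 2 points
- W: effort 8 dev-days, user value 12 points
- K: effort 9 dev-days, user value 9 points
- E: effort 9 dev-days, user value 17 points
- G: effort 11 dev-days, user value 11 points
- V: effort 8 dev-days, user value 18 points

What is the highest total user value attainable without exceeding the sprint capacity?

E + V: effort 9 + 8 = 17 ≤ 20, user value 17 + 18 = 35.
W + V: effort 8 + 8 = 16 ≤ 20, user value 12 + 18 = 30.
W + E: effort 8 + 9 = 17 ≤ 20, user value 12 + 17 = 29.
Best is E and V with total user value 35.

35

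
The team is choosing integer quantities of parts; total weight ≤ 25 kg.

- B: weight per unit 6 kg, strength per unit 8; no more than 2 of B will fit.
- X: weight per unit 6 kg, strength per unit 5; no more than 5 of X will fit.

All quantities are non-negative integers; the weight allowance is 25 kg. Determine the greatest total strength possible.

26

This is a bounded integer knapsack.
B has the best ratio (8/6); taking only B gives at most 2×8 = 16 (stopped by the supply cap of 2).
Mixing does better — 2×B and 2×X: weight 24 ≤ 25, strength 2·8 + 2·5 = 26.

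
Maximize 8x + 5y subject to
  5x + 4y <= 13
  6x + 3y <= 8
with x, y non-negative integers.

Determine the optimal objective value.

10

The continuous relaxation peaks at (0, 2.67) with value 13.33; rounding to a feasible lattice point costs some objective.
(x,y)=(0,2): 5·0+4·2=8≤13, 6·0+3·2=6≤8, objective 10.
(x,y)=(0,1): 5·0+4·1=4≤13, 6·0+3·1=3≤8, objective 5.
No feasible integer point exceeds 10.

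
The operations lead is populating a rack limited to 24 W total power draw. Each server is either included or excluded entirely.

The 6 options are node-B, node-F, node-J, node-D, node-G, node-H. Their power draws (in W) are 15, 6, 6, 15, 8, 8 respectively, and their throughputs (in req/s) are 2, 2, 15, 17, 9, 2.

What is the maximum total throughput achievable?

32

node-F + node-J + node-G: power draw 6 + 6 + 8 = 20 ≤ 24, throughput 2 + 15 + 9 = 26.
node-J + node-D: power draw 6 + 15 = 21 ≤ 24, throughput 15 + 17 = 32.
node-J + node-G + node-H: power draw 6 + 8 + 8 = 22 ≤ 24, throughput 15 + 9 + 2 = 26.
Best is node-J and node-D with total throughput 32.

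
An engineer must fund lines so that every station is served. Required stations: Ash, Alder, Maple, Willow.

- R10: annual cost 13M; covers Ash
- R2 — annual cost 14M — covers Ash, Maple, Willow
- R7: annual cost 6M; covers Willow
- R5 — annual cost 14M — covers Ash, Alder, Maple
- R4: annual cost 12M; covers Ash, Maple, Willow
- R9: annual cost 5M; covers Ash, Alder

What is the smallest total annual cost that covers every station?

The greedy cost-per-new-station heuristic would pick R9, R7, and R4 for 23, but a cheaper cover exists.
Choose R4 and R9: together they cover Ash, Alder, Maple, Willow — every station.
Total annual cost: 12 + 5 = 17.
No cover costs less than 17.

17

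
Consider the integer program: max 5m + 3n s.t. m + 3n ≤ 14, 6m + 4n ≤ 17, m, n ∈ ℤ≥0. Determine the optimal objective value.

(m,n)=(2,1) is feasible, giving 13.
(m,n)=(1,2) is feasible, giving 11.
(m,n)=(2,0) is feasible, giving 10.
(m,n)=(1,1) is feasible, giving 8.
No feasible integer point exceeds 13.

13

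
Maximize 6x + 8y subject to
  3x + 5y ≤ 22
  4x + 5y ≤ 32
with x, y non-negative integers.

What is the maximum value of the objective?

(x,y)=(7,0) is feasible, giving 42.
(x,y)=(6,0) is feasible, giving 36.
The best lattice point is (7,0), giving 42.

42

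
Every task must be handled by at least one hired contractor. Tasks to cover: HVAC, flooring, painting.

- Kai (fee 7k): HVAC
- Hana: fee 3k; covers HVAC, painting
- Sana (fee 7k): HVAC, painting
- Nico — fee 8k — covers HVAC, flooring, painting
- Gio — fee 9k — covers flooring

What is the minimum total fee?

8

This is a weighted set-cover instance.
The greedy cost-per-new-task heuristic would pick Hana and Nico for 11, but a cheaper cover exists.
Nico alone covers HVAC, flooring, painting — every task.
Total fee: 8.
No cover costs less than 8.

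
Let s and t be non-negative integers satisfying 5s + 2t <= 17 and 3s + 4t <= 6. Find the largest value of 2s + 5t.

5

(s,t)=(0,1): 5·0+2·1=2≤17, 3·0+4·1=4≤6, objective 5.
(s,t)=(1,0): 5·1+2·0=5≤17, 3·1+4·0=3≤6, objective 2.
(s,t)=(0,0): 5·0+2·0=0≤17, 3·0+4·0=0≤6, objective 0.
No feasible integer point exceeds 5.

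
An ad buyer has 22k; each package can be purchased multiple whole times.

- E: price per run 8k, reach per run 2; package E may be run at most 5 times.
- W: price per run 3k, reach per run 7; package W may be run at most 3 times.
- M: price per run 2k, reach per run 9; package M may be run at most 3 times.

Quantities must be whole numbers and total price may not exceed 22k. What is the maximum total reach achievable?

3×W and 3×M: price 15 ≤ 22, reach 3·7 + 3·9 = 48.
1×E, 2×W, and 3×M: price 20 ≤ 22, reach 1·2 + 2·7 + 3·9 = 43.
Best is 48.

48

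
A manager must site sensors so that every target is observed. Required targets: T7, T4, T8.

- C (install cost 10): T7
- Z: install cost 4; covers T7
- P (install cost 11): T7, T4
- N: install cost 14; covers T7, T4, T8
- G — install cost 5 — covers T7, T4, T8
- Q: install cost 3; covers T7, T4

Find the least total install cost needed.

5

The greedy cost-per-new-target heuristic would pick Q and G for 8, but a cheaper cover exists.
G alone covers T7, T4, T8 — every target.
Total install cost: 5.
No cover costs less than 5.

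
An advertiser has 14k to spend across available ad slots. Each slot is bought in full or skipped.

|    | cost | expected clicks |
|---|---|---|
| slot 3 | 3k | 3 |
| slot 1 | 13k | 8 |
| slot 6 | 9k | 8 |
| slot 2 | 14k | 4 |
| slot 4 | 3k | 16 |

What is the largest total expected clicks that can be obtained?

Allowing fractional choices, the relaxed optimum would be about 26.1, but ad slots are indivisible.
slot 3 + slot 4: cost 3 + 3 = 6 ≤ 14, expected clicks 3 + 16 = 19.
slot 4: cost 3 ≤ 14, expected clicks 16.
slot 6 + slot 4: cost 9 + 3 = 12 ≤ 14, expected clicks 8 + 16 = 24.
Best is slot 6 and slot 4 with total expected clicks 24.

24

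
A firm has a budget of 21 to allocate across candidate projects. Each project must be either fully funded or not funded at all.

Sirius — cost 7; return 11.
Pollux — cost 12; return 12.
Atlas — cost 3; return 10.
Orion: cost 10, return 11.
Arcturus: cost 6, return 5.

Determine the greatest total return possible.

32

Sirius + Atlas + Orion: cost 7 + 3 + 10 = 20 ≤ 21, return 11 + 10 + 11 = 32.
Pollux + Atlas + Arcturus: cost 12 + 3 + 6 = 21 ≤ 21, return 12 + 10 + 5 = 27.
Best is Sirius, Atlas, and Orion with total return 32.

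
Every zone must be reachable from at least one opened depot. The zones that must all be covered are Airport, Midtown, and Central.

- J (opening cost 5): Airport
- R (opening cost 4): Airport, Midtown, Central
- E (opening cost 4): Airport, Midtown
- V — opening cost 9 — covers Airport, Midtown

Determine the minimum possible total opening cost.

R alone covers Airport, Midtown, Central — every zone.
Total opening cost: 4.
No cover costs less than 4.

4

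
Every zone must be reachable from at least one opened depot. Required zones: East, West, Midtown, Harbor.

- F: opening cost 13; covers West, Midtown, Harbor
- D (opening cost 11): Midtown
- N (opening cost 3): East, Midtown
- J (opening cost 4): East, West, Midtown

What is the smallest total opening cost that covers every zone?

This is an integer covering problem.
The greedy cost-per-new-zone heuristic would pick J and F for 17, but a cheaper cover exists.
Choose F and N: together they cover East, West, Midtown, Harbor — every zone.
Total opening cost: 13 + 3 = 16.
No cover costs less than 16.

16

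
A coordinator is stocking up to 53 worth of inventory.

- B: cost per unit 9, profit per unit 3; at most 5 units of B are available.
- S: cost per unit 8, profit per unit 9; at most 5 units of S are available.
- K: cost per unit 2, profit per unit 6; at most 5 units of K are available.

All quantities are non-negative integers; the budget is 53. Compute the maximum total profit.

This is a bounded integer knapsack.
5×S and 5×K: cost 50 ≤ 53, profit 5·9 + 5·6 = 75.
5×S and 4×K: cost 48 ≤ 53, profit 5·9 + 4·6 = 69.
Best is 75.

75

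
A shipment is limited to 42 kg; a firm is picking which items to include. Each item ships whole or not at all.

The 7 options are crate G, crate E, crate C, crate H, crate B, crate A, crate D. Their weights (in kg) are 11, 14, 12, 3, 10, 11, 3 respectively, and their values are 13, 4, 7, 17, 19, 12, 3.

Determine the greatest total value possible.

Take crate G, crate H, crate B, crate A, and crate D: weight 11 + 3 + 10 + 11 + 3 = 38 ≤ 42, value 13 + 17 + 19 + 12 + 3 = 64.
No other feasible combination does better.

64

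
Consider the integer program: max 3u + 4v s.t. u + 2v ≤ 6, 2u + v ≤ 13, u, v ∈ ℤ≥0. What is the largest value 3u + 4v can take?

18

(u,v)=(6,0) is feasible, giving 18.
(u,v)=(5,0) is feasible, giving 15.
The best lattice point is (6,0), giving 18.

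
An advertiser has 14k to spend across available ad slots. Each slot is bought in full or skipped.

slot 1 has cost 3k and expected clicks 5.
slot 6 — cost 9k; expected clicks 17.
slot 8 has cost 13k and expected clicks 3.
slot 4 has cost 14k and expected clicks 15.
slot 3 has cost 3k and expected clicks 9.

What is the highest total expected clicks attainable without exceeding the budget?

Take slot 6 and slot 3: cost 9 + 3 = 12 ≤ 14, expected clicks 17 + 9 = 26.
No other feasible combination does better.

26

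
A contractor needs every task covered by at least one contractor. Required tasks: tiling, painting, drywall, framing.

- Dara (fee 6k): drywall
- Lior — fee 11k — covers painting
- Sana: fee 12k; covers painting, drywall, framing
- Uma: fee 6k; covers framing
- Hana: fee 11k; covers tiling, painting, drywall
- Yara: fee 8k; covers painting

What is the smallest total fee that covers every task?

This is an integer covering problem.
Choose Uma and Hana: together they cover tiling, painting, drywall, framing — every task.
Total fee: 6 + 11 = 17.
No cover costs less than 17.

17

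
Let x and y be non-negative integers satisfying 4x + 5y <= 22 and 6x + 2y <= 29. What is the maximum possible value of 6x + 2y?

26

The continuous relaxation peaks at (4.83, 0) with value 29.00; rounding to a feasible lattice point costs some objective.
(x,y)=(4,1): 4·4+5·1=21≤22, 6·4+2·1=26≤29, objective 26.
(x,y)=(4,0): 4·4+5·0=16≤22, 6·4+2·0=24≤29, objective 24.
(x,y)=(3,2): 4·3+5·2=22≤22, 6·3+2·2=22≤29, objective 22.
No feasible integer point exceeds 26.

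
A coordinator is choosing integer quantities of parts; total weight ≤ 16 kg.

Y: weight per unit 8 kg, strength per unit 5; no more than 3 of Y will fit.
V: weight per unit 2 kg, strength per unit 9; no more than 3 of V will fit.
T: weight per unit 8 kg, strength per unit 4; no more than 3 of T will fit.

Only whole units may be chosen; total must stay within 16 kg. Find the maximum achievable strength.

32

1×Y and 3×V: weight 14 ≤ 16, strength 1·5 + 3·9 = 32.
3×V and 1×T: weight 14 ≤ 16, strength 3·9 + 1·4 = 31.
Best is 32.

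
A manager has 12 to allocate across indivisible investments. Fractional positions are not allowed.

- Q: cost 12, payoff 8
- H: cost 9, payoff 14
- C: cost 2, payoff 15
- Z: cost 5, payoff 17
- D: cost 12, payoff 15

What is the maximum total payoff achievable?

32

Allowing fractional choices, the relaxed optimum would be about 39.8, but investments are indivisible.
H + C: cost 9 + 2 = 11 ≤ 12, payoff 14 + 15 = 29.
C + Z: cost 2 + 5 = 7 ≤ 12, payoff 15 + 17 = 32.
Best is C and Z with total payoff 32.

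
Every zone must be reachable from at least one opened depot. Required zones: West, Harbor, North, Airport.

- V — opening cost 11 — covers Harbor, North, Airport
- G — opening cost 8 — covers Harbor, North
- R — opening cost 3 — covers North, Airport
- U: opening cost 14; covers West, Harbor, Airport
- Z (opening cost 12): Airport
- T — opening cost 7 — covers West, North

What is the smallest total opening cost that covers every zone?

Choose R and U: together they cover West, Harbor, North, Airport — every zone.
Total opening cost: 3 + 14 = 17.
No cover costs less than 17.

17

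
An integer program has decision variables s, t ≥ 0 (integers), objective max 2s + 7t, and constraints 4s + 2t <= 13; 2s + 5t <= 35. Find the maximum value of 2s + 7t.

(s,t)=(0,6) is feasible, giving 42.
(s,t)=(0,5) is feasible, giving 35.
The best lattice point is (0,6), giving 42.

42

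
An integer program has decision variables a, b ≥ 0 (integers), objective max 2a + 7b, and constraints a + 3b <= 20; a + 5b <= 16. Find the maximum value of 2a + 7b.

(a,b)=(16,0): 1·16+3·0=16≤20, 1·16+5·0=16≤16, objective 32.
(a,b)=(15,0): 1·15+3·0=15≤20, 1·15+5·0=15≤16, objective 30.
The best lattice point is (16,0), giving 32.

32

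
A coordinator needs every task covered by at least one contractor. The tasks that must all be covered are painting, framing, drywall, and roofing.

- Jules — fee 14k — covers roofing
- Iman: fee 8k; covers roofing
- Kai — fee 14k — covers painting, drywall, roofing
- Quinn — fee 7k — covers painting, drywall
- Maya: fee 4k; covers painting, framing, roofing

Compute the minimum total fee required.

11

This is an integer covering problem.
Choose Quinn and Maya: together they cover painting, framing, drywall, roofing — every task.
Total fee: 7 + 4 = 11.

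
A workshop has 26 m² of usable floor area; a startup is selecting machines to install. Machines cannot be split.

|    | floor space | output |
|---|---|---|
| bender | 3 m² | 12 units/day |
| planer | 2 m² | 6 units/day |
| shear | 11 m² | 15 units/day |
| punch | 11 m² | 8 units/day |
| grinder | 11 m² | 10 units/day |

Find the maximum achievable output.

37

This is a 0-1 knapsack instance.
bender + planer + shear: floor space 3 + 2 + 11 = 16 ≤ 26, output 12 + 6 + 15 = 33.
bender + shear + grinder: floor space 3 + 11 + 11 = 25 ≤ 26, output 12 + 15 + 10 = 37.
bender + shear + punch: floor space 3 + 11 + 11 = 25 ≤ 26, output 12 + 15 + 8 = 35.
Best is bender, shear, and grinder with total output 37.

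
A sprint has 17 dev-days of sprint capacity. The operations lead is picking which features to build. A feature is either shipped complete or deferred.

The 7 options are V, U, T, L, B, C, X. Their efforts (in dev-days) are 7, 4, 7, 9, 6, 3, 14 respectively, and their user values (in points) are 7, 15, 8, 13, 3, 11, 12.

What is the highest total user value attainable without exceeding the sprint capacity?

This is an integer program with binary decision variables.
Allowing fractional choices, the relaxed optimum would be about 40.1, but features are indivisible.
U + L + C: effort 4 + 9 + 3 = 16 ≤ 17, user value 15 + 13 + 11 = 39.
U + T + C: effort 4 + 7 + 3 = 14 ≤ 17, user value 15 + 8 + 11 = 34.
Best is U, L, and C with total user value 39.

39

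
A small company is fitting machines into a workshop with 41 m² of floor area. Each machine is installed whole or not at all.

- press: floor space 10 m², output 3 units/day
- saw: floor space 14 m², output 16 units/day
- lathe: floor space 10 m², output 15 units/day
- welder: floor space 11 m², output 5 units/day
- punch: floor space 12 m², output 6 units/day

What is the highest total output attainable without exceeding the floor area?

press + saw + lathe: floor space 10 + 14 + 10 = 34 ≤ 41, output 3 + 16 + 15 = 34.
saw + lathe + punch: floor space 14 + 10 + 12 = 36 ≤ 41, output 16 + 15 + 6 = 37.
saw + lathe + welder: floor space 14 + 10 + 11 = 35 ≤ 41, output 16 + 15 + 5 = 36.
Best is saw, lathe, and punch with total output 37.

37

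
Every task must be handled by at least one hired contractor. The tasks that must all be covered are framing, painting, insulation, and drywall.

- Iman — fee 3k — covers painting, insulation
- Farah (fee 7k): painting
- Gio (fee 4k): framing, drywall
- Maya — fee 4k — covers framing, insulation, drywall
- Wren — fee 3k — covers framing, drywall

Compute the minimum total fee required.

6

The greedy cost-per-new-task heuristic would pick Maya and Iman for 7, but a cheaper cover exists.
Choose Iman and Wren: together they cover framing, painting, insulation, drywall — every task.
Total fee: 3 + 3 = 6.
No cover costs less than 6.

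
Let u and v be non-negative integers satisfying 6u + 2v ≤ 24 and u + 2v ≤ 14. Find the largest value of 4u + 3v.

26

(u,v)=(2,6): 6·2+2·6=24≤24, 1·2+2·6=14≤14, objective 26.
(u,v)=(2,5): 6·2+2·5=22≤24, 1·2+2·5=12≤14, objective 23.
(u,v)=(1,6): 6·1+2·6=18≤24, 1·1+2·6=13≤14, objective 22.
(u,v)=(1,5): 6·1+2·5=16≤24, 1·1+2·5=11≤14, objective 19.
The best lattice point is (2,6), giving 26.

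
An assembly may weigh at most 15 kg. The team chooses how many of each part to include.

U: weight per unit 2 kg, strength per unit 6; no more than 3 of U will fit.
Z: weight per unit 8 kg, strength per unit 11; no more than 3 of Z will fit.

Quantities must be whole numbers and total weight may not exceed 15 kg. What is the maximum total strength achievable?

U has the best ratio (6/2); taking only U gives at most 3×6 = 18 (stopped by the supply cap of 3).
Mixing does better — 3×U and 1×Z: weight 14 ≤ 15, strength 3·6 + 1·11 = 29.

29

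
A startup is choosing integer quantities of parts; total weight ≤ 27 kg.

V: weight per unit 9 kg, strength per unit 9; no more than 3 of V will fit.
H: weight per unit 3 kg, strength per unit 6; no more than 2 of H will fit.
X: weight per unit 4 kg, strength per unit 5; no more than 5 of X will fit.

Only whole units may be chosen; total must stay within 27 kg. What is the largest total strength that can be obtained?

37

H has the best ratio (6/3); taking only H gives at most 2×6 = 12 (stopped by the supply cap of 2).
Mixing does better — 2×H and 5×X: weight 26 ≤ 27, strength 2·6 + 5·5 = 37.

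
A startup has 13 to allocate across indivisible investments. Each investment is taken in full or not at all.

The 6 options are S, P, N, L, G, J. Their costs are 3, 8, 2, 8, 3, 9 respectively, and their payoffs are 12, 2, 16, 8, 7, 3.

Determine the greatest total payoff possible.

S + N + L: cost 3 + 2 + 8 = 13 ≤ 13, payoff 12 + 16 + 8 = 36.
S + N + G: cost 3 + 2 + 3 = 8 ≤ 13, payoff 12 + 16 + 7 = 35.
N + L + G: cost 2 + 8 + 3 = 13 ≤ 13, payoff 16 + 8 + 7 = 31.
Best is S, N, and L with total payoff 36.

36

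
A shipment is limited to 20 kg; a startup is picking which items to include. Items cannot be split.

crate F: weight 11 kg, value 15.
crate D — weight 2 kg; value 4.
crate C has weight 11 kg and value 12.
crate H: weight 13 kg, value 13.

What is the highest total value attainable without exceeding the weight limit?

Take crate F and crate D: weight 11 + 2 = 13 ≤ 20, value 15 + 4 = 19.
No other feasible combination does better.

19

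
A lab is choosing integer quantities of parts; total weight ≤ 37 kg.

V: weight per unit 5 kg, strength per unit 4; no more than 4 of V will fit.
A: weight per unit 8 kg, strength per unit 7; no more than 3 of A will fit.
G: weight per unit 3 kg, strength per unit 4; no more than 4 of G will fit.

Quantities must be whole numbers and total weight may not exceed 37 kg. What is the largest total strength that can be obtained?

This is a bounded integer knapsack.
G has the best ratio (4/3); taking only G gives at most 4×4 = 16 (stopped by the supply cap of 4).
Mixing does better — 3×A and 4×G: weight 36 ≤ 37, strength 3·7 + 4·4 = 37.

37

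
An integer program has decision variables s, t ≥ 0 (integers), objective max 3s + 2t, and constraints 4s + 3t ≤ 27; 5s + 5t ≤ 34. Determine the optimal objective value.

18

Relaxing integrality, the LP optimum is 20.25 at (s,t) = (6.75, 0), which is not an integer point.
(s,t)=(6,0): 4·6+3·0=24≤27, 5·6+5·0=30≤34, objective 18.
(s,t)=(5,1): 4·5+3·1=23≤27, 5·5+5·1=30≤34, objective 17.
(s,t)=(5,0): 4·5+3·0=20≤27, 5·5+5·0=25≤34, objective 15.
The best lattice point is (6,0), giving 18.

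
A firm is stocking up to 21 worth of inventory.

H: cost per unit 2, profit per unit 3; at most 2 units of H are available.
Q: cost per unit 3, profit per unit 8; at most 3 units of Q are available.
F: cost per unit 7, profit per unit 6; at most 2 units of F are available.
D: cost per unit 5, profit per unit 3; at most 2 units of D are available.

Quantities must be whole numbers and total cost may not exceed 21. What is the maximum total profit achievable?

36

2×H, 3×Q, and 1×F: cost 20 ≤ 21, profit 2·3 + 3·8 + 1·6 = 36.
3×Q, 1×F, and 1×D: cost 21 ≤ 21, profit 3·8 + 1·6 + 1·3 = 33.
Best is 36.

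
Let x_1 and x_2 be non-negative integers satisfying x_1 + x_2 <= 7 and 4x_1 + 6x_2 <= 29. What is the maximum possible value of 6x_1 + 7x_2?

(x_1,x_2)=(7,0): 1·7+1·0=7≤7, 4·7+6·0=28≤29, objective 42.
(x_1,x_2)=(5,1): 1·5+1·1=6≤7, 4·5+6·1=26≤29, objective 37.
(x_1,x_2)=(6,0): 1·6+1·0=6≤7, 4·6+6·0=24≤29, objective 36.
(x_1,x_2)=(5,0): 1·5+1·0=5≤7, 4·5+6·0=20≤29, objective 30.
Maximum is 42 at (x_1,x_2)=(7,0).

42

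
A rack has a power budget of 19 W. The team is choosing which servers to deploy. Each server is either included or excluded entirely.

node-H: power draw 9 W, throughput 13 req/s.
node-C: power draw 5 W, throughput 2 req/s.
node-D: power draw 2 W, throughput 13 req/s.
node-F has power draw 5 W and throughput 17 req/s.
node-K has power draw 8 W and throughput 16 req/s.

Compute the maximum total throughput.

Allowing fractional choices, the relaxed optimum would be about 51.8, but servers are indivisible.
node-D + node-F + node-K: power draw 2 + 5 + 8 = 15 ≤ 19, throughput 13 + 17 + 16 = 46.
node-H + node-D + node-K: power draw 9 + 2 + 8 = 19 ≤ 19, throughput 13 + 13 + 16 = 42.
node-H + node-D + node-F: power draw 9 + 2 + 5 = 16 ≤ 19, throughput 13 + 13 + 17 = 43.
Best is node-D, node-F, and node-K with total throughput 46.

46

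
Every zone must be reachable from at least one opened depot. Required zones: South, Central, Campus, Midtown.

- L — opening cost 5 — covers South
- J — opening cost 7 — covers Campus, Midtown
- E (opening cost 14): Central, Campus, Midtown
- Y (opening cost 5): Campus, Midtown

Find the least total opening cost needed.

19

This is an integer covering problem.
Choose L and E: together they cover South, Central, Campus, Midtown — every zone.
Total opening cost: 5 + 14 = 19.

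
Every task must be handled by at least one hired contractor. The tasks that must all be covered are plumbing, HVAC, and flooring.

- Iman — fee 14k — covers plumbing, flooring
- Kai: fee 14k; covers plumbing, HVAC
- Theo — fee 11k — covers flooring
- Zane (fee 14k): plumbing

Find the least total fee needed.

The greedy cost-per-new-task heuristic would pick Iman and Kai for 28, but a cheaper cover exists.
Choose Kai and Theo: together they cover plumbing, HVAC, flooring — every task.
Total fee: 14 + 11 = 25.
No cover costs less than 25.

25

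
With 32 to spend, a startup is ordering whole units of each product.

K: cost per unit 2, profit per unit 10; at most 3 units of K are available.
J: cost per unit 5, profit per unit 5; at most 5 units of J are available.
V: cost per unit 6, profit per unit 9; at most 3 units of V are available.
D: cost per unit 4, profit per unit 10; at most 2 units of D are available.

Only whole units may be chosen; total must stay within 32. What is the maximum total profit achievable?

3×K, 3×V, and 2×D: cost 32 ≤ 32, profit 3·10 + 3·9 + 2·10 = 77.
3×K, 1×J, 2×V, and 2×D: cost 31 ≤ 32, profit 3·10 + 1·5 + 2·9 + 2·10 = 73.
Best is 77.

77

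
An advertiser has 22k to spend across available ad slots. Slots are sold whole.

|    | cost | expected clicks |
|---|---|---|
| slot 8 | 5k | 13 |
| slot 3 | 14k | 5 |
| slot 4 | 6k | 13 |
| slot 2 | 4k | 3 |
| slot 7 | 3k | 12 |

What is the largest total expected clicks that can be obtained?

41

slot 8 + slot 4 + slot 7: cost 5 + 6 + 3 = 14 ≤ 22, expected clicks 13 + 13 + 12 = 38.
slot 8 + slot 4 + slot 2 + slot 7: cost 5 + 6 + 4 + 3 = 18 ≤ 22, expected clicks 13 + 13 + 3 + 12 = 41.
Best is slot 8, slot 4, slot 2, and slot 7 with total expected clicks 41.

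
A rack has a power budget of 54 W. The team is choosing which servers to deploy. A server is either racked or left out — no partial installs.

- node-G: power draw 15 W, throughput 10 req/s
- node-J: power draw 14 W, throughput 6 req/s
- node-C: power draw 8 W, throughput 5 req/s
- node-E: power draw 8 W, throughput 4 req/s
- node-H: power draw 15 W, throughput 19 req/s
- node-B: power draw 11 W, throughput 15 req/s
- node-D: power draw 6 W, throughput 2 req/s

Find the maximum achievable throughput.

Allowing fractional choices, the relaxed optimum would be about 51.5, but servers are indivisible.
node-G + node-C + node-H + node-B: power draw 15 + 8 + 15 + 11 = 49 ≤ 54, throughput 10 + 5 + 19 + 15 = 49.
node-G + node-E + node-H + node-B: power draw 15 + 8 + 15 + 11 = 49 ≤ 54, throughput 10 + 4 + 19 + 15 = 48.
node-J + node-C + node-H + node-B + node-D: power draw 14 + 8 + 15 + 11 + 6 = 54 ≤ 54, throughput 6 + 5 + 19 + 15 + 2 = 47.
Best is node-G, node-C, node-H, and node-B with total throughput 49.

49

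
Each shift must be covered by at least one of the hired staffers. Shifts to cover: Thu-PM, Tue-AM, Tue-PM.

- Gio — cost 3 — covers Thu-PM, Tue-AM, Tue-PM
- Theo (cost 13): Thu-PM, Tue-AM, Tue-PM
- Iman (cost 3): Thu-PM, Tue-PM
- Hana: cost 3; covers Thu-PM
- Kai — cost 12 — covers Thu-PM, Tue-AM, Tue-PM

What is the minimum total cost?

3

Gio alone covers Thu-PM, Tue-AM, Tue-PM — every shift.
Total cost: 3.
No cover costs less than 3.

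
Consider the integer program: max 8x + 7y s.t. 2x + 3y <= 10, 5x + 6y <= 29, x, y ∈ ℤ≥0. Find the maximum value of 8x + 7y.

(x,y)=(5,0): 2·5+3·0=10≤10, 5·5+6·0=25≤29, objective 40.
(x,y)=(4,0): 2·4+3·0=8≤10, 5·4+6·0=20≤29, objective 32.
No feasible integer point exceeds 40.

40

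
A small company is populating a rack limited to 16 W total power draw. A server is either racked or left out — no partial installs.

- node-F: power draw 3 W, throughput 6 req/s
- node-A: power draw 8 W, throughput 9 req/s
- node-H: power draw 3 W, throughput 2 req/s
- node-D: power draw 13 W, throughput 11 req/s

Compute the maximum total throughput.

17

This is a 0-1 knapsack instance.
Take node-F, node-A, and node-H: power draw 3 + 8 + 3 = 14 ≤ 16, throughput 6 + 9 + 2 = 17.
No feasible combination exceeds this.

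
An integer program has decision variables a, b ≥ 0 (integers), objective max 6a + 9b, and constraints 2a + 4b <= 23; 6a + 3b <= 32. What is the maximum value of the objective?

54

(a,b)=(3,4): 2·3+4·4=22≤23, 6·3+3·4=30≤32, objective 54.
(a,b)=(2,4): 2·2+4·4=20≤23, 6·2+3·4=24≤32, objective 48.
(a,b)=(3,3): 2·3+4·3=18≤23, 6·3+3·3=27≤32, objective 45.
Maximum is 54 at (a,b)=(3,4).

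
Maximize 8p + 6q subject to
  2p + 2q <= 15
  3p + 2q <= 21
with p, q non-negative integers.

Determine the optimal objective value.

56

(p,q)=(7,0) is feasible, giving 56.
(p,q)=(6,1) is feasible, giving 54.
Maximum is 56 at (p,q)=(7,0).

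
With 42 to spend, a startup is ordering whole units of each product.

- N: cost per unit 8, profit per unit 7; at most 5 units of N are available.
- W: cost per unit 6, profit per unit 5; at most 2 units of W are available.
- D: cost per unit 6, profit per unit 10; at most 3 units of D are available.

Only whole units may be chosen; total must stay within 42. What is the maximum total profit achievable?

51

Take 3×N and 3×D: cost 42 ≤ 42, profit 3·7 + 3·10 = 51.
D has the best ratio (10/6) and is taken to its limit of 3; remaining capacity is filled optimally with the others.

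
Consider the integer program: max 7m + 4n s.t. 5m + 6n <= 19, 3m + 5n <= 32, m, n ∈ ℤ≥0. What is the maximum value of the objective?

21

(m,n)=(3,0): 5·3+6·0=15≤19, 3·3+5·0=9≤32, objective 21.
(m,n)=(2,1): 5·2+6·1=16≤19, 3·2+5·1=11≤32, objective 18.
No feasible integer point exceeds 21.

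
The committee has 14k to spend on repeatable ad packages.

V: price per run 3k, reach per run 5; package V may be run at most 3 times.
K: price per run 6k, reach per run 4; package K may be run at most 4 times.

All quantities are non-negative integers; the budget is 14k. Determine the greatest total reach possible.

This is a bounded integer knapsack.
V has the best ratio (5/3); taking only V gives at most 3×5 = 15 (stopped by the supply cap of 3).
Optimal: 3×V: price 9 ≤ 14, reach 3·5 = 15.

15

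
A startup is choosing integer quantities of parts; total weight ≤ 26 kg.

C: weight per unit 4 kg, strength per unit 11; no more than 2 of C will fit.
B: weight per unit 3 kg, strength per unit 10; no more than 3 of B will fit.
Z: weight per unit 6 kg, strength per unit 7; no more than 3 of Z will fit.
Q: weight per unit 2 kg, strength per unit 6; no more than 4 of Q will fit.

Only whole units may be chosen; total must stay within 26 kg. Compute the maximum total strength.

76

This is a bounded integer knapsack.
B has the best ratio (10/3); taking only B gives at most 3×10 = 30 (stopped by the supply cap of 3).
Mixing does better — 2×C, 3×B, and 4×Q: weight 25 ≤ 26, strength 2·11 + 3·10 + 4·6 = 76.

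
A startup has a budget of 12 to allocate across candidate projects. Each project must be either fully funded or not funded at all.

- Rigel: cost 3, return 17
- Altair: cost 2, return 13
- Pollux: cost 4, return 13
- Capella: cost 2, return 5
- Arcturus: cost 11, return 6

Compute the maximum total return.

Allowing fractional choices, the relaxed optimum would be about 48.5, but projects are indivisible.
Rigel + Altair + Pollux: cost 3 + 2 + 4 = 9 ≤ 12, return 17 + 13 + 13 = 43.
Rigel + Altair + Pollux + Capella: cost 3 + 2 + 4 + 2 = 11 ≤ 12, return 17 + 13 + 13 + 5 = 48.
Best is Rigel, Altair, Pollux, and Capella with total return 48.

48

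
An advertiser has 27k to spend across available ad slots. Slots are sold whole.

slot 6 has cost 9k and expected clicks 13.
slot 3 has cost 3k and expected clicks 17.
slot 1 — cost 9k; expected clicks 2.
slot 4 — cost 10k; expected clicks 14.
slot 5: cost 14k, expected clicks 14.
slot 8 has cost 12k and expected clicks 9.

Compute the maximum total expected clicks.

45

Allowing fractional choices, the relaxed optimum would be about 49.0, but ad slots are indivisible.
slot 6 + slot 3 + slot 4: cost 9 + 3 + 10 = 22 ≤ 27, expected clicks 13 + 17 + 14 = 44.
slot 3 + slot 4 + slot 5: cost 3 + 10 + 14 = 27 ≤ 27, expected clicks 17 + 14 + 14 = 45.
slot 6 + slot 3 + slot 5: cost 9 + 3 + 14 = 26 ≤ 27, expected clicks 13 + 17 + 14 = 44.
Best is slot 3, slot 4, and slot 5 with total expected clicks 45.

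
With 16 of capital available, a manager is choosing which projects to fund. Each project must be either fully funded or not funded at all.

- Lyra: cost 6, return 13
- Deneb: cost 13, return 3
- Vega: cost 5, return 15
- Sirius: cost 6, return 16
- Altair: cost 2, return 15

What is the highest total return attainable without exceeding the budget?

46

Take Vega, Sirius, and Altair: cost 5 + 6 + 2 = 13 ≤ 16, return 15 + 16 + 15 = 46.
No other feasible combination does better.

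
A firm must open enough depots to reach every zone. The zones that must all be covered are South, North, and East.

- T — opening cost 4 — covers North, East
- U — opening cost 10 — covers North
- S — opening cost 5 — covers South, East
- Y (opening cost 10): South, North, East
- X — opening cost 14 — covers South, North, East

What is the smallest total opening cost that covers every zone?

9

This is an integer covering problem.
Choose T and S: together they cover South, North, East — every zone.
Total opening cost: 4 + 5 = 9.
No cover costs less than 9.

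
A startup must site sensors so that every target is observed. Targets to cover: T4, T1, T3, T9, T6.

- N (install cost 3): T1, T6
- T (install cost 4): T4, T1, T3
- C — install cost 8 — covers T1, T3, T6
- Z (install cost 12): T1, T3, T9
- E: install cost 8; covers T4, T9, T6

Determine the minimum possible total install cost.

This is a weighted set-cover instance.
The greedy cost-per-new-target heuristic would pick T, N, and E for 15, but a cheaper cover exists.
Choose T and E: together they cover T4, T1, T3, T9, T6 — every target.
Total install cost: 4 + 8 = 12.
No cover costs less than 12.

12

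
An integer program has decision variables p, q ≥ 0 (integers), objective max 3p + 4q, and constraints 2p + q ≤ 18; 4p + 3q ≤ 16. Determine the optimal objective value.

(p,q)=(0,5) is feasible, giving 20.
(p,q)=(1,4) is feasible, giving 19.
(p,q)=(0,4) is feasible, giving 16.
The best lattice point is (0,5), giving 20.

20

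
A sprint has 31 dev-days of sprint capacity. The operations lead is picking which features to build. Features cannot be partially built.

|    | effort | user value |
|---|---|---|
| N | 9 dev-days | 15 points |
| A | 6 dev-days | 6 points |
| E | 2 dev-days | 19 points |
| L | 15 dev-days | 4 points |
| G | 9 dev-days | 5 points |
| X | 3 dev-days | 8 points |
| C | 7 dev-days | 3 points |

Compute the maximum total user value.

N + A + E + G + X: effort 9 + 6 + 2 + 9 + 3 = 29 ≤ 31, user value 15 + 6 + 19 + 5 + 8 = 53.
N + A + E + X + C: effort 9 + 6 + 2 + 3 + 7 = 27 ≤ 31, user value 15 + 6 + 19 + 8 + 3 = 51.
Best is N, A, E, G, and X with total user value 53.

53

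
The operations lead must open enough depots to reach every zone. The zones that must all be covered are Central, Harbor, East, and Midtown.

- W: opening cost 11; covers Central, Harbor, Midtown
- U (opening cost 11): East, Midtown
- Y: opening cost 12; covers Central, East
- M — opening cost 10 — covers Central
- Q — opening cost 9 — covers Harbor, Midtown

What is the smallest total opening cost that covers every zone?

This is an integer covering problem.
The greedy cost-per-new-zone heuristic would pick W and U for 22, but a cheaper cover exists.
Choose Y and Q: together they cover Central, Harbor, East, Midtown — every zone.
Total opening cost: 12 + 9 = 21.
No cover costs less than 21.

21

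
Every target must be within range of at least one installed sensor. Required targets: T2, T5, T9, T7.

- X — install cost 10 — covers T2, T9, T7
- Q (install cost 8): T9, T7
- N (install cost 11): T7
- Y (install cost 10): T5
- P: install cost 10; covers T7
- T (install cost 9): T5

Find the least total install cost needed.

19

This is a weighted set-cover instance.
Choose X and T: together they cover T2, T5, T9, T7 — every target.
Total install cost: 10 + 9 = 19.
No cover costs less than 19.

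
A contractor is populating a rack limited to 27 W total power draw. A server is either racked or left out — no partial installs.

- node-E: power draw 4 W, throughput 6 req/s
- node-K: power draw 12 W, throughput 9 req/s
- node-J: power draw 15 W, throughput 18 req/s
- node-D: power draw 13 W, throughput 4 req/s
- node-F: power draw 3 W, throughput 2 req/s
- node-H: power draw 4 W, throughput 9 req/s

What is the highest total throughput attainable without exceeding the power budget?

35

Treat it as a binary knapsack problem.
Allowing fractional choices, the relaxed optimum would be about 36.0, but servers are indivisible.
node-E + node-J + node-H: power draw 4 + 15 + 4 = 23 ≤ 27, throughput 6 + 18 + 9 = 33.
node-J + node-F + node-H: power draw 15 + 3 + 4 = 22 ≤ 27, throughput 18 + 2 + 9 = 29.
node-E + node-J + node-F + node-H: power draw 4 + 15 + 3 + 4 = 26 ≤ 27, throughput 6 + 18 + 2 + 9 = 35.
Best is node-E, node-J, node-F, and node-H with total throughput 35.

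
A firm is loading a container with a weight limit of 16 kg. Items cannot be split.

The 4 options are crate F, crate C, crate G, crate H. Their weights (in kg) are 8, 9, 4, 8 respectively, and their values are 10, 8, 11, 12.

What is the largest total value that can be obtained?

23

crate G + crate H: weight 4 + 8 = 12 ≤ 16, value 11 + 12 = 23.
crate F + crate H: weight 8 + 8 = 16 ≤ 16, value 10 + 12 = 22.
crate F + crate G: weight 8 + 4 = 12 ≤ 16, value 10 + 11 = 21.
Best is crate G and crate H with total value 23.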